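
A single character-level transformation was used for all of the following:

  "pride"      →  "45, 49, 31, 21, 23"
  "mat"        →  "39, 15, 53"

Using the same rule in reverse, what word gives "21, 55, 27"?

p(#16)→45 and r(#18)→49: differences scale by 2, so n = 2·pos + 13. With a=1..z=26, the number is 2·pos + 13.
Decoding 21, 55, 27: 21→(21−13)÷2=4=d, 55→(55−13)÷2=21=u, 27→(27−13)÷2=7=g.

dug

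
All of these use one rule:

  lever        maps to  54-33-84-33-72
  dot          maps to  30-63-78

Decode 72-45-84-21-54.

With a=1..z=26, the number is 3·pos + 18.
Decoding 72-45-84-21-54: 72→(72−18)÷3=18=r, 45→(45−18)÷3=9=i, 84→(84−18)÷3=22=v, 21→(21−18)÷3=1=a, 54→(54−18)÷3=12=l.

rival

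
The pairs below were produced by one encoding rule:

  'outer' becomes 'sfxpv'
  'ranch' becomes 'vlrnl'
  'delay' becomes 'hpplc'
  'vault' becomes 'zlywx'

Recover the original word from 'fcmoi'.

bride

Shifts by position in outer: pos 0: o→s (+4), pos 1: u→f (+11), pos 2: t→x (+4), pos 3: e→p (+11) — repeating every 2. The shifts repeat in a cycle of length 2: positions 0,1,… shift by +4, +11, then the pattern repeats.
Reversing it on fcmoi: f−4=b, c−11=r, m−4=i, o−11=d, i−4=e.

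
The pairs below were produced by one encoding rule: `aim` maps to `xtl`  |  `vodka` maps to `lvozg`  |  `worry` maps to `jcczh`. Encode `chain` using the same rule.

The word is reversed, then every letter is shifted forward by 11.
Applying it to chain: reverse → niahc; then shift: n+11=y, i+11=t, a+11=l, h+11=s, c+11=n.

ytlsn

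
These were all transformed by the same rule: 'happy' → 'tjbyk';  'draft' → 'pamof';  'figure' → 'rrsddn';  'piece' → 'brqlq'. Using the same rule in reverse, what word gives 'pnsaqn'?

degree

Shifts by position in happy: pos 0: h→t (+12), pos 1: a→j (+9), pos 2: p→b (+12), pos 3: p→y (+9) — repeating every 2. A repeating key of period 2 is used — shifts +12, +9 over and over.
Undoing it on pnsaqn: p−12=d, n−9=e, s−12=g, a−9=r, q−12=e, n−9=e.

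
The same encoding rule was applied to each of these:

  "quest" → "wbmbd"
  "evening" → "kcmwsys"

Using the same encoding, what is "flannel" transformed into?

lsiwxpx

In quest: q→w is +6, u→b is +7, e→m is +8, s→b is +9 — the shift increases by 1 each position. Each letter shifts forward by (position + 6), i.e. 6, 7, 8, … — the shift grows by one for each successive letter.
For flannel: f+6=l, l+7=s, a+8=i, n+9=w, n+10=x, e+11=p, l+12=x.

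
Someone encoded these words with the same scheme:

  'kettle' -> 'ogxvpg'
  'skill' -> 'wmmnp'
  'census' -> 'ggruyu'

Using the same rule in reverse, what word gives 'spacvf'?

onward

Shifts by position in kettle: pos 0: k→o (+4), pos 1: e→g (+2), pos 2: t→x (+4), pos 3: t→v (+2) — repeating every 2. A repeating key of period 2 is used — shifts +4, +2 over and over.
Decoding spacvf: s−4=o, p−2=n, a−4=w, c−2=a, v−4=r, f−2=d.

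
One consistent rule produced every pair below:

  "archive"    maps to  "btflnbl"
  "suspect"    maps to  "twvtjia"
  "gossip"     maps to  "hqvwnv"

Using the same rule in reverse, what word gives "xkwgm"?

witch

In archive: a→b is +1, r→t is +2, c→f is +3, h→l is +4 — the shift increases by 1 each position. The shift increases by 1 at each position, starting from +1: 1, 2, 3, ….
Decoding xkwgm: x−1=w, k−2=i, w−3=t, g−4=c, m−5=h.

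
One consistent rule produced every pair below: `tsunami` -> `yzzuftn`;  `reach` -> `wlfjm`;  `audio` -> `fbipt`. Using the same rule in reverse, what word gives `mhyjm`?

Shifts by position in tsunami: pos 0: t→y (+5), pos 1: s→z (+7), pos 2: u→z (+5), pos 3: n→u (+7) — repeating every 2. It's a Vigenère-style cipher with numeric key [5,7]: position i shifts by key[i mod 2].
Undoing it on mhyjm: m−5=h, h−7=a, y−5=t, j−7=c, m−5=h.

hatch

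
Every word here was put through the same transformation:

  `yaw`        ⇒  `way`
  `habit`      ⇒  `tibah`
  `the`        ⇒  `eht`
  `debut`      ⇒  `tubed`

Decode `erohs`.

shore

The output letters match the input read backwards: yaw reversed is way. The word is simply reversed.
Undoing it on erohs: then reverse → shore.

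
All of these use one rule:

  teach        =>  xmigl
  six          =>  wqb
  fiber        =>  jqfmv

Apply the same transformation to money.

qwrmc

Vowels shift forward by 8 and consonants shift forward by 4.
On money: m(cons)+4=q, o(vowel)+8=w, n(cons)+4=r, e(vowel)+8=m, y(cons)+4=c.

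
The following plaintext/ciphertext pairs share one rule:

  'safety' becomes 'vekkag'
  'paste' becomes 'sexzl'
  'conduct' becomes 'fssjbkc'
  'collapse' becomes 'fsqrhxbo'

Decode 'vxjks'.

Letter i (0-indexed) is shifted by i+3, so successive shifts are 3, 4, 5, ….
Decoding vxjks: v−3=s, x−4=t, j−5=e, k−6=e, s−7=l.

steel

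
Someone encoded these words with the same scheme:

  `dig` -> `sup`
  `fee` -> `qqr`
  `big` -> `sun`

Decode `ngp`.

dub

The output letters match the input read backwards, each shifted +12: dig reversed is gid. The word is reversed, then every letter is shifted forward by 12.
Reversing it on ngp: shift back: n−12=b, g−12=u, p−12=d → bud; then reverse → dub.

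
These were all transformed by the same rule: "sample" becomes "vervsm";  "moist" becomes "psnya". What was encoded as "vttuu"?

In sample: s→v is +3, a→e is +4, m→r is +5, p→v is +6 — the shift increases by 1 each position. Letter i (0-indexed) is shifted by i+3, so successive shifts are 3, 4, 5, ….
Undoing it on vttuu: v−3=s, t−4=p, t−5=o, u−6=o, u−7=n.

spoon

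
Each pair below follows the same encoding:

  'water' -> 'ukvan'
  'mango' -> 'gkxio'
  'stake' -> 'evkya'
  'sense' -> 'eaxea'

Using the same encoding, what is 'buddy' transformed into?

w(22)→u(20) and a(0)→k(10) fit y≡17x+10 (mod 26); the inverse of 17 mod 26 is 23. Each letter's alphabet position (a=0..z=25) is mapped through 17·x+10 mod 26 — an affine cipher.
Applying it to buddy: b(1)→17·1+10≡1=b; u(20)→17·20+10≡12=m; d(3)→17·3+10≡9=j; d(3)→17·3+10≡9=j; y(24)→17·24+10≡2=c (all mod 26).

bmjjc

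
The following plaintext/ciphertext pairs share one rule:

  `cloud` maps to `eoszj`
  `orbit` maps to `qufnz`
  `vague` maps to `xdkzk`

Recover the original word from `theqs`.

In cloud: c→e is +2, l→o is +3, o→s is +4, u→z is +5 — the shift increases by 1 each position. The shift increases by 1 at each position, starting from +2: 2, 3, 4, ….
Decoding theqs: t−2=r, h−3=e, e−4=a, q−5=l, s−6=m.

realm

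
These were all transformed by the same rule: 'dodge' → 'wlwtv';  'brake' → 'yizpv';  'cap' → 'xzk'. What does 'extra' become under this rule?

Each pair mirrors across the alphabet (d↔w, o↔l, d↔w): positions sum to 25. Letters are reflected about the middle of the alphabet (position → 25−position): Atbash.
On extra: e↔v, x↔c, t↔g, r↔i, a↔z.

vcgiz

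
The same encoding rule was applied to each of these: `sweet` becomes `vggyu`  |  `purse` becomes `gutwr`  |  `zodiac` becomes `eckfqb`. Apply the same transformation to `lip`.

The output letters match the input read backwards, each shifted +2: sweet reversed is teews. Two steps: reverse the string, then apply a Caesar shift of +2.
On lip: reverse → pil; then shift: p+2=r, i+2=k, l+2=n.

rkn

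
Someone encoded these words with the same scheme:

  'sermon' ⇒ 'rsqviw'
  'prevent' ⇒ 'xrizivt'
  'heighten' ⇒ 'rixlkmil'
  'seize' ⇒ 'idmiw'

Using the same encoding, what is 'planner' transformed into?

The output letters match the input read backwards, each shifted +4: sermon reversed is nomres. Two steps: reverse the string, then apply a Caesar shift of +4.
On planner: reverse → rennalp; then shift: r+4=v, e+4=i, n+4=r, n+4=r, a+4=e, l+4=p, p+4=t.

virrept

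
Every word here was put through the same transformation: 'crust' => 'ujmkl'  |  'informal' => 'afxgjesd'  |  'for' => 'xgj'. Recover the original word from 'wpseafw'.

examine

Compare letters: c→u is +18, r→j is +18, u→m is +18 — a constant shift. Every letter moves 18 places later in the alphabet, wrapping around z→a.
Decoding wpseafw: w−18=e, p−18=x, s−18=a, e−18=m, a−18=i, f−18=n, w−18=e.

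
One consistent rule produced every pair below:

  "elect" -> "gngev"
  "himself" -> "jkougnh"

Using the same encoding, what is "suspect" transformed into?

This is a Caesar cipher with shift 2.
Applying it to suspect: s+2=u, u+2=w, s+2=u, p+2=r, e+2=g, c+2=e, t+2=v.

uwurgev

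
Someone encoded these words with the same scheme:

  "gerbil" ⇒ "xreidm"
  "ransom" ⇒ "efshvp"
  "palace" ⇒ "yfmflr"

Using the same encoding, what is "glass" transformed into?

xmfhh

g(6)→x(23) and e(4)→r(17) fit y≡3x+5 (mod 26); the inverse of 3 mod 26 is 9. Each letter's alphabet position (a=0..z=25) is mapped through 3·x+5 mod 26 — an affine cipher.
For glass: g(6)→3·6+5≡23=x; l(11)→3·11+5≡12=m; a(0)→3·0+5≡5=f; s(18)→3·18+5≡7=h; s(18)→3·18+5≡7=h (all mod 26).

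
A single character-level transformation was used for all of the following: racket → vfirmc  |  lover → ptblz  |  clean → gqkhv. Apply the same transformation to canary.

gfthzh

In racket: r→v is +4, a→f is +5, c→i is +6, k→r is +7 — the shift increases by 1 each position. Each letter shifts forward by (position + 4), i.e. 4, 5, 6, … — the shift grows by one for each successive letter.
On canary: c+4=g, a+5=f, n+6=t, a+7=h, r+8=z, y+9=h.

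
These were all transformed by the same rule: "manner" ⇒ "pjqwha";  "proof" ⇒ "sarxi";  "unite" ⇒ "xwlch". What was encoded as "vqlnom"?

shield

The shifts repeat in a cycle of length 2: positions 0,1,… shift by +3, +9, then the pattern repeats.
Decoding vqlnom: v−3=s, q−9=h, l−3=i, n−9=e, o−3=l, m−9=d.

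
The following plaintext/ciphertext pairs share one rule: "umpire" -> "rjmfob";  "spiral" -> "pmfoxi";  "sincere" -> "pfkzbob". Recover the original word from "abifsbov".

Compare letters: u→r is +23, m→j is +23, p→m is +23 — a constant shift. Every letter moves 23 places later in the alphabet, wrapping around z→a.
Reversing it on abifsbov: a−23=d, b−23=e, i−23=l, f−23=i, s−23=v, b−23=e, o−23=r, v−23=y.

delivery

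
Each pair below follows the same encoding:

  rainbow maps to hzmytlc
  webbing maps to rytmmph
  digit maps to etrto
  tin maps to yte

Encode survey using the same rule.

Two steps: reverse the string, then apply a Caesar shift of +11.
On survey: reverse → yevrus; then shift: y+11=j, e+11=p, v+11=g, r+11=c, u+11=f, s+11=d.

jpgcfd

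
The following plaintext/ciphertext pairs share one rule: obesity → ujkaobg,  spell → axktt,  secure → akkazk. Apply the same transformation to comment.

The shift depends on letter class: consonant b→j is +8, but vowel o→u is +6. Two shifts are in play — +6 for a/e/i/o/u, +8 for every other letter.
On comment: c(cons)+8=k, o(vowel)+6=u, m(cons)+8=u, m(cons)+8=u, e(vowel)+6=k, n(cons)+8=v, t(cons)+8=b.

kuuukvb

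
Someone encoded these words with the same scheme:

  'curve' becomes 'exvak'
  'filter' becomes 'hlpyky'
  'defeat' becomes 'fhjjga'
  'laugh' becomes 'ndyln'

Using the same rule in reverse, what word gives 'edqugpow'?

campaign

In curve: c→e is +2, u→x is +3, r→v is +4, v→a is +5 — the shift increases by 1 each position. The shift increases by 1 at each position, starting from +2: 2, 3, 4, ….
Reversing it on edqugpow: e−2=c, d−3=a, q−4=m, u−5=p, g−6=a, p−7=i, o−8=g, w−9=n.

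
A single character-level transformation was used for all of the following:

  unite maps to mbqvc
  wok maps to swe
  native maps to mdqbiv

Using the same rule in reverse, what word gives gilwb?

today

Read the word backwards and shift each letter +8.
Reversing it on gilwb: shift back: g−8=y, i−8=a, l−8=d, w−8=o, b−8=t → yadot; then reverse → today.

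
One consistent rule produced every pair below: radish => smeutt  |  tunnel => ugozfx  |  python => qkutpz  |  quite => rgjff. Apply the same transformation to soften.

tagffz

The shifts repeat in a cycle of length 2: positions 0,1,… shift by +1, +12, then the pattern repeats.
For soften: s+1=t, o+12=a, f+1=g, t+12=f, e+1=f, n+12=z.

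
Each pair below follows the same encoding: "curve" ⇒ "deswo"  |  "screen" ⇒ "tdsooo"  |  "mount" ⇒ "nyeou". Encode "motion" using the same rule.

nyusyo

Vowels shift forward by 10 and consonants shift forward by 1.
For motion: m(cons)+1=n, o(vowel)+10=y, t(cons)+1=u, i(vowel)+10=s, o(vowel)+10=y, n(cons)+1=o.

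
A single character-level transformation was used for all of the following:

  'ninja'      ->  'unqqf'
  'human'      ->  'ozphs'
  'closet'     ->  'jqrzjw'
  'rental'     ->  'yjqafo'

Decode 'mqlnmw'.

flight

Shifts by position in ninja: pos 0: n→u (+7), pos 1: i→n (+5), pos 2: n→q (+3), pos 3: j→q (+7), pos 4: a→f (+5) — repeating every 3. A repeating key of period 3 is used — shifts +7, +5, +3 over and over.
Reversing it on mqlnmw: m−7=f, q−5=l, l−3=i, n−7=g, m−5=h, w−3=t.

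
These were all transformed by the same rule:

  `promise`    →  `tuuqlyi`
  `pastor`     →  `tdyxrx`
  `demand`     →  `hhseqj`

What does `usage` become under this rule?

Shifts by position in promise: pos 0: p→t (+4), pos 1: r→u (+3), pos 2: o→u (+6), pos 3: m→q (+4), pos 4: i→l (+3), pos 5: s→y (+6) — repeating every 3. It's a Vigenère-style cipher with numeric key [4,3,6]: position i shifts by key[i mod 3].
Applying it to usage: u+4=y, s+3=v, a+6=g, g+4=k, e+3=h.

yvgkh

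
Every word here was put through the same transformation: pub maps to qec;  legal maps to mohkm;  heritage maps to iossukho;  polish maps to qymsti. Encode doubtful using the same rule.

Two shifts are in play — +10 for a/e/i/o/u, +1 for every other letter.
Applying it to doubtful: d(cons)+1=e, o(vowel)+10=y, u(vowel)+10=e, b(cons)+1=c, t(cons)+1=u, f(cons)+1=g, u(vowel)+10=e, l(cons)+1=m.

eyecugem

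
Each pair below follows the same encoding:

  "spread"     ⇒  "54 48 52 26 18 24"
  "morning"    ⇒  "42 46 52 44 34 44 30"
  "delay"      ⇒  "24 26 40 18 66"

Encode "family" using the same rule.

s(#19)→54 and p(#16)→48: differences scale by 2, so n = 2·pos + 16. Each letter becomes 2×(its alphabet position, a=1..z=26) + 16.
Applying it to family: f=6→28, a=1→18, m=13→42, i=9→34, l=12→40, y=25→66.

28 18 42 34 40 66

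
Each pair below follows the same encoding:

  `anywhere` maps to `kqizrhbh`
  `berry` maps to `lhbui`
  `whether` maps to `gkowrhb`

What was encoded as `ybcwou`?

Shifts by position in anywhere: pos 0: a→k (+10), pos 1: n→q (+3), pos 2: y→i (+10), pos 3: w→z (+3) — repeating every 2. It's a Vigenère-style cipher with numeric key [10,3]: position i shifts by key[i mod 2].
Undoing it on ybcwou: y−10=o, b−3=y, c−10=s, w−3=t, o−10=e, u−3=r.

oyster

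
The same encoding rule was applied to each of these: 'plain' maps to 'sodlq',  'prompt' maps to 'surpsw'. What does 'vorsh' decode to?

Compare letters: p→s is +3, l→o is +3, a→d is +3 — a constant shift. Each letter is shifted forward by 3 in the alphabet (a Caesar shift of +3).
Undoing it on vorsh: v−3=s, o−3=l, r−3=o, s−3=p, h−3=e.

slope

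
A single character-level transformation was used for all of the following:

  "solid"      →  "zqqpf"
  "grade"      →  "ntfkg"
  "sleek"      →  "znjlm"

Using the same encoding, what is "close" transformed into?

jntzg

Shifts by position in solid: pos 0: s→z (+7), pos 1: o→q (+2), pos 2: l→q (+5), pos 3: i→p (+7), pos 4: d→f (+2) — repeating every 3. A repeating key of period 3 is used — shifts +7, +2, +5 over and over.
Applying it to close: c+7=j, l+2=n, o+5=t, s+7=z, e+2=g.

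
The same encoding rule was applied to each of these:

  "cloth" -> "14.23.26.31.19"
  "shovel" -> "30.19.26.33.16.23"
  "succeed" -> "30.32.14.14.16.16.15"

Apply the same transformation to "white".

c is letter #3 and maps to 14: an offset of 11. Each letter is replaced by its alphabet position (a=1..z=26) + 11.
On white: w=23→34, h=8→19, i=9→20, t=20→31, e=5→16.

34.19.20.31.16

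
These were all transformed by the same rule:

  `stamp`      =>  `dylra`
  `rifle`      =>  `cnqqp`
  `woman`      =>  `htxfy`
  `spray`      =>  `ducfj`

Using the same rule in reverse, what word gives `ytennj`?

Shifts by position in stamp: pos 0: s→d (+11), pos 1: t→y (+5), pos 2: a→l (+11), pos 3: m→r (+5) — repeating every 2. A repeating key of period 2 is used — shifts +11, +5 over and over.
Decoding ytennj: y−11=n, t−5=o, e−11=t, n−5=i, n−11=c, j−5=e.

notice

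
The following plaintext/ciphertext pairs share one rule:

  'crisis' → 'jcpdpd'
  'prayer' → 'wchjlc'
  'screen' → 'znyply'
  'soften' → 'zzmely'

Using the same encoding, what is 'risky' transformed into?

Shifts by position in crisis: pos 0: c→j (+7), pos 1: r→c (+11), pos 2: i→p (+7), pos 3: s→d (+11) — repeating every 2. The shifts repeat in a cycle of length 2: positions 0,1,… shift by +7, +11, then the pattern repeats.
Applying it to risky: r+7=y, i+11=t, s+7=z, k+11=v, y+7=f.

ytzvf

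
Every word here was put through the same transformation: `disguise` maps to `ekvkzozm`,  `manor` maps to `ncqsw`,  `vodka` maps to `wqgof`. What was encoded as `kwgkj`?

In disguise: d→e is +1, i→k is +2, s→v is +3, g→k is +4 — the shift increases by 1 each position. Each letter shifts forward by (position + 1), i.e. 1, 2, 3, … — the shift grows by one for each successive letter.
Reversing it on kwgkj: k−1=j, w−2=u, g−3=d, k−4=g, j−5=e.

judge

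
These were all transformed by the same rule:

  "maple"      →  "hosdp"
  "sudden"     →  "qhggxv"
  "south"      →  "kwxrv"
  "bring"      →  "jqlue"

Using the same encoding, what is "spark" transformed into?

The output letters match the input read backwards, each shifted +3: maple reversed is elpam. Two steps: reverse the string, then apply a Caesar shift of +3.
On spark: reverse → kraps; then shift: k+3=n, r+3=u, a+3=d, p+3=s, s+3=v.

nudsv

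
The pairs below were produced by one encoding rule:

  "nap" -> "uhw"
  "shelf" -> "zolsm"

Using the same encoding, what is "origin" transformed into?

vypnpu

Compare letters: n→u is +7, a→h is +7, p→w is +7 — a constant shift. Each letter is shifted forward by 7 in the alphabet (a Caesar shift of +7).
For origin: o+7=v, r+7=y, i+7=p, g+7=n, i+7=p, n+7=u.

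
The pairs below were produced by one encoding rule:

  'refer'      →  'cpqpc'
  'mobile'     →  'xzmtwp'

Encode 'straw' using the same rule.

Each letter is shifted forward by 11 in the alphabet (a Caesar shift of +11).
For straw: s+11=d, t+11=e, r+11=c, a+11=l, w+11=h.

declh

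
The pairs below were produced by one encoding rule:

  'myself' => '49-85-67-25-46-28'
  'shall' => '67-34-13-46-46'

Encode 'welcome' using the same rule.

79-25-46-19-55-49-25

m(#13)→49 and y(#25)→85: differences scale by 3, so n = 3·pos + 10. With a=1..z=26, the number is 3·pos + 10.
Applying it to welcome: w=23→79, e=5→25, l=12→46, c=3→19, o=15→55, m=13→49, e=5→25.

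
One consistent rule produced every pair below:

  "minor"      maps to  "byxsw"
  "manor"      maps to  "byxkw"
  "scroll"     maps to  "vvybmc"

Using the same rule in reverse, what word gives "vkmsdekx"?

The output letters match the input read backwards, each shifted +10: minor reversed is ronim. Two steps: reverse the string, then apply a Caesar shift of +10.
Decoding vkmsdekx: shift back: v−10=l, k−10=a, m−10=c, s−10=i, d−10=t, e−10=u, k−10=a, x−10=n → lacituan; then reverse → nautical.

nautical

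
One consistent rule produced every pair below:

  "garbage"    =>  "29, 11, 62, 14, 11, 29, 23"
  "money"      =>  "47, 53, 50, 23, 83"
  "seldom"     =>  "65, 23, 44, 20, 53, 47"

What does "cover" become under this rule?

g(#7)→29 and a(#1)→11: differences scale by 3, so n = 3·pos + 8. With a=1..z=26, the number is 3·pos + 8.
On cover: c=3→17, o=15→53, v=22→74, e=5→23, r=18→62.

17, 53, 74, 23, 62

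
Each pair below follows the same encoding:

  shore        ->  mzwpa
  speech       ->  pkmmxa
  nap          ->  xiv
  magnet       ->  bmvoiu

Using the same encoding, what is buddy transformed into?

The word is reversed, then every letter is shifted forward by 8.
On buddy: reverse → yddub; then shift: y+8=g, d+8=l, d+8=l, u+8=c, b+8=j.

gllcj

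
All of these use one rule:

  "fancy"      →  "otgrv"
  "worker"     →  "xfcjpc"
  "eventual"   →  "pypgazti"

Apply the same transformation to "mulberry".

Each letter's alphabet position (a=0..z=25) is mapped through 25·x+19 mod 26 — an affine cipher.
Applying it to mulberry: m(12)→25·12+19≡7=h; u(20)→25·20+19≡25=z; l(11)→25·11+19≡8=i; b(1)→25·1+19≡18=s; e(4)→25·4+19≡15=p; r(17)→25·17+19≡2=c; r(17)→25·17+19≡2=c; y(24)→25·24+19≡21=v (all mod 26).

hzispccv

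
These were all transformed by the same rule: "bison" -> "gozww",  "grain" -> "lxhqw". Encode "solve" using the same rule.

In bison: b→g is +5, i→o is +6, s→z is +7, o→w is +8 — the shift increases by 1 each position. The shift increases by 1 at each position, starting from +5: 5, 6, 7, ….
For solve: s+5=x, o+6=u, l+7=s, v+8=d, e+9=n.

xusdn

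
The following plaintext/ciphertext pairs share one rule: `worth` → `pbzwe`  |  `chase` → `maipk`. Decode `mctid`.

Two steps: reverse the string, then apply a Caesar shift of +8.
Decoding mctid: shift back: m−8=e, c−8=u, t−8=l, i−8=a, d−8=v → eulav; then reverse → value.

value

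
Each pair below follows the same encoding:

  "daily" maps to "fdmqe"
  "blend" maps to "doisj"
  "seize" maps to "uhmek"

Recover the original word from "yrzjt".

woven

Letter i (0-indexed) is shifted by i+2, so successive shifts are 2, 3, 4, ….
Undoing it on yrzjt: y−2=w, r−3=o, z−4=v, j−5=e, t−6=n.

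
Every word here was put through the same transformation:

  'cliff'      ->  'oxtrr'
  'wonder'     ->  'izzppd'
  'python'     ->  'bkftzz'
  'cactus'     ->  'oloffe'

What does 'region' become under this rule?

The shift depends on letter class: consonant c→o is +12, but vowel i→t is +11. The rule splits by letter class: vowels +11, consonants +12.
Applying it to region: r(cons)+12=d, e(vowel)+11=p, g(cons)+12=s, i(vowel)+11=t, o(vowel)+11=z, n(cons)+12=z.

dpstzz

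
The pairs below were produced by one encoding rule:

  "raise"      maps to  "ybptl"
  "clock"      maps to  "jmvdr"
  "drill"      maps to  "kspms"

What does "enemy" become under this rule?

Shifts by position in raise: pos 0: r→y (+7), pos 1: a→b (+1), pos 2: i→p (+7), pos 3: s→t (+1) — repeating every 2. The shifts repeat in a cycle of length 2: positions 0,1,… shift by +7, +1, then the pattern repeats.
Applying it to enemy: e+7=l, n+1=o, e+7=l, m+1=n, y+7=f.

lolnf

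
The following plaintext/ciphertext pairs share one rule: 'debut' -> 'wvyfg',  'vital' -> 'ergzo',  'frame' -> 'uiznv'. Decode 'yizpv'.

brake

Each pair mirrors across the alphabet (d↔w, e↔v, b↔y): positions sum to 25. This is the alphabet-reversal cipher (Atbash): a becomes z, b becomes y, etc.
Decoding yizpv: y↔b, i↔r, z↔a, p↔k, v↔e.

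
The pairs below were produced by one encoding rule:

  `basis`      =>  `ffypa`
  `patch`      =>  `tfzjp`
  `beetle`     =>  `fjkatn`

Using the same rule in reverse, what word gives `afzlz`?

water

In basis: b→f is +4, a→f is +5, s→y is +6, i→p is +7 — the shift increases by 1 each position. Letter i (0-indexed) is shifted by i+4, so successive shifts are 4, 5, 6, ….
Decoding afzlz: a−4=w, f−5=a, z−6=t, l−7=e, z−8=r.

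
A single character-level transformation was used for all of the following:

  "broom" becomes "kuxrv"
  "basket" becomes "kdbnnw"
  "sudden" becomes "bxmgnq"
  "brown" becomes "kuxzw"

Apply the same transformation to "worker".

Shifts by position in broom: pos 0: b→k (+9), pos 1: r→u (+3), pos 2: o→x (+9), pos 3: o→r (+3) — repeating every 2. The shifts repeat in a cycle of length 2: positions 0,1,… shift by +9, +3, then the pattern repeats.
On worker: w+9=f, o+3=r, r+9=a, k+3=n, e+9=n, r+3=u.

frannu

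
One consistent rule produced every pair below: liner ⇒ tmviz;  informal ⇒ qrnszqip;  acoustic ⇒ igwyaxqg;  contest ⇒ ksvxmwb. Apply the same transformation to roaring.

zsivqro

Shifts by position in liner: pos 0: l→t (+8), pos 1: i→m (+4), pos 2: n→v (+8), pos 3: e→i (+4) — repeating every 2. The shifts repeat in a cycle of length 2: positions 0,1,… shift by +8, +4, then the pattern repeats.
Applying it to roaring: r+8=z, o+4=s, a+8=i, r+4=v, i+8=q, n+4=r, g+8=o.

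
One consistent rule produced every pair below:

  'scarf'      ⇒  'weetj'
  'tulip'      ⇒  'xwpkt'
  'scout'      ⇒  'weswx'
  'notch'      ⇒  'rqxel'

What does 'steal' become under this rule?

A repeating key of period 2 is used — shifts +4, +2 over and over.
Applying it to steal: s+4=w, t+2=v, e+4=i, a+2=c, l+4=p.

wvicp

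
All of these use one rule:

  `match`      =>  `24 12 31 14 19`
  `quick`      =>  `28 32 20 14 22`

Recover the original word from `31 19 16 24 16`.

m is letter #13 and maps to 24: an offset of 11. Each letter is replaced by its alphabet position (a=1..z=26) + 11.
Reversing it on 31 19 16 24 16: 31→(31−11)÷1=20=t, 19→(19−11)÷1=8=h, 16→(16−11)÷1=5=e, 24→(24−11)÷1=13=m, 16→(16−11)÷1=5=e.

theme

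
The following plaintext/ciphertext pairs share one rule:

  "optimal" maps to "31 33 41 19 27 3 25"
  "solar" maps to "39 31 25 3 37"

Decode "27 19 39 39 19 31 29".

The formula is n = 2×(alphabet index, a=1) + 1.
Reversing it on 27 19 39 39 19 31 29: 27→(27−1)÷2=13=m, 19→(19−1)÷2=9=i, 39→(39−1)÷2=19=s, 39→(39−1)÷2=19=s, 19→(19−1)÷2=9=i, 31→(31−1)÷2=15=o, 29→(29−1)÷2=14=n.

mission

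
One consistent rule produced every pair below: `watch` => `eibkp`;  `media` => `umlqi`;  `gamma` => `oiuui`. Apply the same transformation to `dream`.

lzmiu

This is a Caesar cipher with shift 8.
For dream: d+8=l, r+8=z, e+8=m, a+8=i, m+8=u.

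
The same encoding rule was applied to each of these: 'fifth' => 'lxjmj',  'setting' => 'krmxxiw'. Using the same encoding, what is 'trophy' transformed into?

The output letters match the input read backwards, each shifted +4: fifth reversed is htfif. The word is reversed, then every letter is shifted forward by 4.
Applying it to trophy: reverse → yhport; then shift: y+4=c, h+4=l, p+4=t, o+4=s, r+4=v, t+4=x.

cltsvx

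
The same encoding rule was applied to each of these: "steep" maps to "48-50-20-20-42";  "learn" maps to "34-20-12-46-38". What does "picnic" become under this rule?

s(#19)→48 and t(#20)→50: differences scale by 2, so n = 2·pos + 10. The formula is n = 2×(alphabet index, a=1) + 10.
Applying it to picnic: p=16→42, i=9→28, c=3→16, n=14→38, i=9→28, c=3→16.

42-28-16-38-28-16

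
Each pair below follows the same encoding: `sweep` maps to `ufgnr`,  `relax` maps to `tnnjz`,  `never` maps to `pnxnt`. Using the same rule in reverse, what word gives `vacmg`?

trade

Shifts by position in sweep: pos 0: s→u (+2), pos 1: w→f (+9), pos 2: e→g (+2), pos 3: e→n (+9) — repeating every 2. The shifts repeat in a cycle of length 2: positions 0,1,… shift by +2, +9, then the pattern repeats.
Decoding vacmg: v−2=t, a−9=r, c−2=a, m−9=d, g−2=e.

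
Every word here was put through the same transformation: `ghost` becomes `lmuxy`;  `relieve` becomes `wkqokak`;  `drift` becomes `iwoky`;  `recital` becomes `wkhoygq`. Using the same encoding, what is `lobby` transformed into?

quggd

The rule splits by letter class: vowels +6, consonants +5.
For lobby: l(cons)+5=q, o(vowel)+6=u, b(cons)+5=g, b(cons)+5=g, y(cons)+5=d.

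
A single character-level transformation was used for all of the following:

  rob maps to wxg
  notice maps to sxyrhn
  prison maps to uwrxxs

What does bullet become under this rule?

The shift depends on letter class: consonant r→w is +5, but vowel o→x is +9. Vowels shift forward by 9 and consonants shift forward by 5.
For bullet: b(cons)+5=g, u(vowel)+9=d, l(cons)+5=q, l(cons)+5=q, e(vowel)+9=n, t(cons)+5=y.

gdqqny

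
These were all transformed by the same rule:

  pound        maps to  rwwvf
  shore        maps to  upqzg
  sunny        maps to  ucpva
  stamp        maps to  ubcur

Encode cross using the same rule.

Shifts by position in pound: pos 0: p→r (+2), pos 1: o→w (+8), pos 2: u→w (+2), pos 3: n→v (+8) — repeating every 2. The shifts repeat in a cycle of length 2: positions 0,1,… shift by +2, +8, then the pattern repeats.
On cross: c+2=e, r+8=z, o+2=q, s+8=a, s+2=u.

ezqau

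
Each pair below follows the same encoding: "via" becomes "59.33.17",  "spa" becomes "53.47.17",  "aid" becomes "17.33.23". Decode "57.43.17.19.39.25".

v(#22)→59 and i(#9)→33: differences scale by 2, so n = 2·pos + 15. The formula is n = 2×(alphabet index, a=1) + 15.
Decoding 57.43.17.19.39.25: 57→(57−15)÷2=21=u, 43→(43−15)÷2=14=n, 17→(17−15)÷2=1=a, 19→(19−15)÷2=2=b, 39→(39−15)÷2=12=l, 25→(25−15)÷2=5=e.

unable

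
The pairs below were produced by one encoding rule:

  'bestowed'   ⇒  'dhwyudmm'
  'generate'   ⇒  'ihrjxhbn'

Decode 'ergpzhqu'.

cocktail

In bestowed: b→d is +2, e→h is +3, s→w is +4, t→y is +5 — the shift increases by 1 each position. Each letter shifts forward by (position + 2), i.e. 2, 3, 4, … — the shift grows by one for each successive letter.
Reversing it on ergpzhqu: e−2=c, r−3=o, g−4=c, p−5=k, z−6=t, h−7=a, q−8=i, u−9=l.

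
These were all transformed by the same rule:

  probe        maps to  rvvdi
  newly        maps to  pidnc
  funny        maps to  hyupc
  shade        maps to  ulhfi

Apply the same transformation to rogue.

tsnwi

It's a Vigenère-style cipher with numeric key [2,4,7]: position i shifts by key[i mod 3].
Applying it to rogue: r+2=t, o+4=s, g+7=n, u+2=w, e+4=i.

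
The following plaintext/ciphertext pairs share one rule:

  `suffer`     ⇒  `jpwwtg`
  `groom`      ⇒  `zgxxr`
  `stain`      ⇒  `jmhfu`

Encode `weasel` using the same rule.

Each letter's alphabet position (a=0..z=25) is mapped through 3·x+7 mod 26 — an affine cipher.
Applying it to weasel: w(22)→3·22+7≡21=v; e(4)→3·4+7≡19=t; a(0)→3·0+7≡7=h; s(18)→3·18+7≡9=j; e(4)→3·4+7≡19=t; l(11)→3·11+7≡14=o (all mod 26).

vthjto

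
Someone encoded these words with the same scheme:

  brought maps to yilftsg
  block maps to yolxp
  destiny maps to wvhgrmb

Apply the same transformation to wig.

Each pair mirrors across the alphabet (b↔y, r↔i, o↔l): positions sum to 25. This is the alphabet-reversal cipher (Atbash): a becomes z, b becomes y, etc.
On wig: w↔d, i↔r, g↔t.

drt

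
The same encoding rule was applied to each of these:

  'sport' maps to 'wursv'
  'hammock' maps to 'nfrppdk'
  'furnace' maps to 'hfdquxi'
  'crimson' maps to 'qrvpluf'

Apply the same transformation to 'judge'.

hjgxm

The word is reversed, then every letter is shifted forward by 3.
For judge: reverse → egduj; then shift: e+3=h, g+3=j, d+3=g, u+3=x, j+3=m.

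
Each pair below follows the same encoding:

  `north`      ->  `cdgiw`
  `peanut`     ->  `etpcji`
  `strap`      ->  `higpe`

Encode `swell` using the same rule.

hltaa

Compare letters: n→c is +15, o→d is +15, r→g is +15 — a constant shift. It's a constant shift of +15 (ROT15).
For swell: s+15=h, w+15=l, e+15=t, l+15=a, l+15=a.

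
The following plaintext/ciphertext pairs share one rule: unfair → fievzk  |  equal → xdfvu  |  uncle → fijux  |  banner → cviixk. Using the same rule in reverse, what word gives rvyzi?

u(20)→f(5) and n(13)→i(8) fit y≡7x+21 (mod 26); the inverse of 7 mod 26 is 15. Each letter's alphabet position (a=0..z=25) is mapped through 7·x+21 mod 26 — an affine cipher.
Decoding rvyzi: r(17)→15·(17−21)≡18=s; v(21)→15·(21−21)≡0=a; y(24)→15·(24−21)≡19=t; z(25)→15·(25−21)≡8=i; i(8)→15·(8−21)≡13=n (all mod 26).

satin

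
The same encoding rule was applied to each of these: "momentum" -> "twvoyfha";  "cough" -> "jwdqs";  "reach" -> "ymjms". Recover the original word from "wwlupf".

In momentum: m→t is +7, o→w is +8, m→v is +9, e→o is +10 — the shift increases by 1 each position. Letter i (0-indexed) is shifted by i+7, so successive shifts are 7, 8, 9, ….
Reversing it on wwlupf: w−7=p, w−8=o, l−9=c, u−10=k, p−11=e, f−12=t.

pocket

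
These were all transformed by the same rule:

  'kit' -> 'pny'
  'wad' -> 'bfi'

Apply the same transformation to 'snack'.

xsfhp

Compare letters: k→p is +5, i→n is +5, t→y is +5 — a constant shift. Each letter is shifted forward by 5 in the alphabet (a Caesar shift of +5).
On snack: s+5=x, n+5=s, a+5=f, c+5=h, k+5=p.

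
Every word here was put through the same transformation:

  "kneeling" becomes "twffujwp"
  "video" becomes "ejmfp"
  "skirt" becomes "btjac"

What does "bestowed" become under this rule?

The shift depends on letter class: consonant k→t is +9, but vowel e→f is +1. The rule splits by letter class: vowels +1, consonants +9.
For bestowed: b(cons)+9=k, e(vowel)+1=f, s(cons)+9=b, t(cons)+9=c, o(vowel)+1=p, w(cons)+9=f, e(vowel)+1=f, d(cons)+9=m.

kfbcpffm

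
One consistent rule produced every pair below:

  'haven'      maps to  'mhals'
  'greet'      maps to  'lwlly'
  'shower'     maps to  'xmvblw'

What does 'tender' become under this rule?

ylsilw

The rule splits by letter class: vowels +7, consonants +5.
On tender: t(cons)+5=y, e(vowel)+7=l, n(cons)+5=s, d(cons)+5=i, e(vowel)+7=l, r(cons)+5=w.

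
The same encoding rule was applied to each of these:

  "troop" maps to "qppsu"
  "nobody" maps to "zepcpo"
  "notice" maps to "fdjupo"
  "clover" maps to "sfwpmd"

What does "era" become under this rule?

The output letters match the input read backwards, each shifted +1: troop reversed is poort. Read the word backwards and shift each letter +1.
On era: reverse → are; then shift: a+1=b, r+1=s, e+1=f.

bsf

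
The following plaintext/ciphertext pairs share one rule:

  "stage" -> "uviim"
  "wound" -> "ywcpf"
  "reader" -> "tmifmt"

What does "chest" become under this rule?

The shift depends on letter class: consonant s→u is +2, but vowel a→i is +8. The rule splits by letter class: vowels +8, consonants +2.
On chest: c(cons)+2=e, h(cons)+2=j, e(vowel)+8=m, s(cons)+2=u, t(cons)+2=v.

ejmuv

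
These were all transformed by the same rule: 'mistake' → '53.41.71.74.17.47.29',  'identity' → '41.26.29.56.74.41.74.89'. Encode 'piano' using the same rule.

62.41.17.56.59

m(#13)→53 and i(#9)→41: differences scale by 3, so n = 3·pos + 14. Each letter becomes 3×(its alphabet position, a=1..z=26) + 14.
Applying it to piano: p=16→62, i=9→41, a=1→17, n=14→56, o=15→59.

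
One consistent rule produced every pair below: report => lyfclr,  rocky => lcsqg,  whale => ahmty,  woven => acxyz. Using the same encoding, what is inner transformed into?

kzzyl

r(17)→l(11) and e(4)→y(24) fit y≡3x+12 (mod 26); the inverse of 3 mod 26 is 9. Each letter's alphabet position (a=0..z=25) is mapped through 3·x+12 mod 26 — an affine cipher.
For inner: i(8)→3·8+12≡10=k; n(13)→3·13+12≡25=z; n(13)→3·13+12≡25=z; e(4)→3·4+12≡24=y; r(17)→3·17+12≡11=l (all mod 26).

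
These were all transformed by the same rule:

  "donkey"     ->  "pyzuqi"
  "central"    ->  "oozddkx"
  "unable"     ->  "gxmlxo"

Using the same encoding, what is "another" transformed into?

mxadtod

Shifts by position in donkey: pos 0: d→p (+12), pos 1: o→y (+10), pos 2: n→z (+12), pos 3: k→u (+10) — repeating every 2. The shifts repeat in a cycle of length 2: positions 0,1,… shift by +12, +10, then the pattern repeats.
On another: a+12=m, n+10=x, o+12=a, t+10=d, h+12=t, e+10=o, r+12=d.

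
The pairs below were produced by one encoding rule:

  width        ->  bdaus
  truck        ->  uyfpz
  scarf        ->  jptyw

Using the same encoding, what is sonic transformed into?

Treating letters as 0–25, the rule is x ↦ 11x + 19 (mod 26).
Applying it to sonic: s(18)→11·18+19≡9=j; o(14)→11·14+19≡17=r; n(13)→11·13+19≡6=g; i(8)→11·8+19≡3=d; c(2)→11·2+19≡15=p (all mod 26).

jrgdp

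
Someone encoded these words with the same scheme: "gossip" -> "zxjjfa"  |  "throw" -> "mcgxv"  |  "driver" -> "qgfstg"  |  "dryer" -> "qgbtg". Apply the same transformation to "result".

gtjpom

g(6)→z(25) and o(14)→x(23) fit y≡3x+7 (mod 26); the inverse of 3 mod 26 is 9. Treating letters as 0–25, the rule is x ↦ 3x + 7 (mod 26).
Applying it to result: r(17)→3·17+7≡6=g; e(4)→3·4+7≡19=t; s(18)→3·18+7≡9=j; u(20)→3·20+7≡15=p; l(11)→3·11+7≡14=o; t(19)→3·19+7≡12=m (all mod 26).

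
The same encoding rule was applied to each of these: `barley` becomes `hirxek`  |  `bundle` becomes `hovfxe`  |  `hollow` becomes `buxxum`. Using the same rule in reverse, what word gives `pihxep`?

b(1)→h(7) and a(0)→i(8) fit y≡25x+8 (mod 26); the inverse of 25 mod 26 is 25. This is an affine cipher: with a=0,…,z=25, each position x becomes (25x+8) mod 26.
Decoding pihxep: p(15)→25·(15−8)≡19=t; i(8)→25·(8−8)≡0=a; h(7)→25·(7−8)≡1=b; x(23)→25·(23−8)≡11=l; e(4)→25·(4−8)≡4=e; p(15)→25·(15−8)≡19=t (all mod 26).

tablet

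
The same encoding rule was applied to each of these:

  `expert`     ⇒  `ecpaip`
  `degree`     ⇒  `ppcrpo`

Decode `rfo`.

dug

The output letters match the input read backwards, each shifted +11: expert reversed is trepxe. Read the word backwards and shift each letter +11.
Reversing it on rfo: shift back: r−11=g, f−11=u, o−11=d → gud; then reverse → dug.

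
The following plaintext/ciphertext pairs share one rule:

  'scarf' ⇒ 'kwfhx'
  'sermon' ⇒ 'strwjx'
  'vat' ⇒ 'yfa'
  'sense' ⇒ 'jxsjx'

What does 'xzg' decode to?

The output letters match the input read backwards, each shifted +5: scarf reversed is fracs. Read the word backwards and shift each letter +5.
Undoing it on xzg: shift back: x−5=s, z−5=u, g−5=b → sub; then reverse → bus.

bus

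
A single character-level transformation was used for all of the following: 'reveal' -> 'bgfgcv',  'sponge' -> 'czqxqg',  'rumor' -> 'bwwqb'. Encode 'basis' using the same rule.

lcckc

The rule splits by letter class: vowels +2, consonants +10.
On basis: b(cons)+10=l, a(vowel)+2=c, s(cons)+10=c, i(vowel)+2=k, s(cons)+10=c.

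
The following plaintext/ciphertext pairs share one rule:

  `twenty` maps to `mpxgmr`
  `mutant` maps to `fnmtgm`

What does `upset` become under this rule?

nilxm

Compare letters: t→m is +19, w→p is +19, e→x is +19 — a constant shift. Each letter is shifted forward by 19 in the alphabet (a Caesar shift of +19).
On upset: u+19=n, p+19=i, s+19=l, e+19=x, t+19=m.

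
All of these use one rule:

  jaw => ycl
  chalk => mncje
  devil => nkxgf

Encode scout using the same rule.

The output letters match the input read backwards, each shifted +2: jaw reversed is waj. Read the word backwards and shift each letter +2.
Applying it to scout: reverse → tuocs; then shift: t+2=v, u+2=w, o+2=q, c+2=e, s+2=u.

vwqeu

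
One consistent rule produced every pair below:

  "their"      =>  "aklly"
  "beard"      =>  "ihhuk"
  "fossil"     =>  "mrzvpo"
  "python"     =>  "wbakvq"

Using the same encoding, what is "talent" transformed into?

adshuw

Shifts by position in their: pos 0: t→a (+7), pos 1: h→k (+3), pos 2: e→l (+7), pos 3: i→l (+3) — repeating every 2. It's a Vigenère-style cipher with numeric key [7,3]: position i shifts by key[i mod 2].
For talent: t+7=a, a+3=d, l+7=s, e+3=h, n+7=u, t+3=w.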